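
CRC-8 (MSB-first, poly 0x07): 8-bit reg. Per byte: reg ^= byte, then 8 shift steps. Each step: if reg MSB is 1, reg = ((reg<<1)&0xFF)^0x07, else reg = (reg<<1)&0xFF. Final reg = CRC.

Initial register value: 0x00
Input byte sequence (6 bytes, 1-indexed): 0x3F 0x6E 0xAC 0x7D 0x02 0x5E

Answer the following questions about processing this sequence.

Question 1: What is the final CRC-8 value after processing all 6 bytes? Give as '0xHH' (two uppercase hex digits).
Answer: 0x9D

Derivation:
After byte 1 (0x3F): reg=0xBD
After byte 2 (0x6E): reg=0x37
After byte 3 (0xAC): reg=0xC8
After byte 4 (0x7D): reg=0x02
After byte 5 (0x02): reg=0x00
After byte 6 (0x5E): reg=0x9D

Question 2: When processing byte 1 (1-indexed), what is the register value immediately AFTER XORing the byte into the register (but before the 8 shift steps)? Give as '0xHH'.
Register before byte 1: 0x00
Byte 1: 0x3F
0x00 XOR 0x3F = 0x3F

Answer: 0x3F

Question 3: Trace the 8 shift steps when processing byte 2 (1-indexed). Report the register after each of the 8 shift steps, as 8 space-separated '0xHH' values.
After byte 1 (0x3F): reg=0xBD
Register before byte 2: 0xBD
After XOR with byte 0x6E: 0xD3

Answer: 0xA1 0x45 0x8A 0x13 0x26 0x4C 0x98 0x37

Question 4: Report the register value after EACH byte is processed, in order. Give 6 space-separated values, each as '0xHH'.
0xBD 0x37 0xC8 0x02 0x00 0x9D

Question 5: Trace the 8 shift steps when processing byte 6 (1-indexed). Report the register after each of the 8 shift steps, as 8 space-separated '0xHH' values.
After byte 1 (0x3F): reg=0xBD
After byte 2 (0x6E): reg=0x37
After byte 3 (0xAC): reg=0xC8
After byte 4 (0x7D): reg=0x02
After byte 5 (0x02): reg=0x00
Register before byte 6: 0x00
After XOR with byte 0x5E: 0x5E

Answer: 0xBC 0x7F 0xFE 0xFB 0xF1 0xE5 0xCD 0x9D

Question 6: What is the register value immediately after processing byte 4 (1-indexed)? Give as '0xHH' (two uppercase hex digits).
After byte 1 (0x3F): reg=0xBD
After byte 2 (0x6E): reg=0x37
After byte 3 (0xAC): reg=0xC8
After byte 4 (0x7D): reg=0x02

Answer: 0x02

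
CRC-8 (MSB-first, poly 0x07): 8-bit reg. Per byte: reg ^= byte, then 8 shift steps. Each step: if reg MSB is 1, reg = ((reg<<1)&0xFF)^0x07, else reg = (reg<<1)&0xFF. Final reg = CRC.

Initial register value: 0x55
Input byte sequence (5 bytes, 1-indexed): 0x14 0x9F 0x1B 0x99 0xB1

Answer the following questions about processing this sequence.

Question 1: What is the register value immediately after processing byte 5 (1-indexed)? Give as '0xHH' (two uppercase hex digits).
Answer: 0x22

Derivation:
After byte 1 (0x14): reg=0xC0
After byte 2 (0x9F): reg=0x9A
After byte 3 (0x1B): reg=0x8E
After byte 4 (0x99): reg=0x65
After byte 5 (0xB1): reg=0x22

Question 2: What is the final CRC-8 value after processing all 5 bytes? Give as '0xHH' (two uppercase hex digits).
After byte 1 (0x14): reg=0xC0
After byte 2 (0x9F): reg=0x9A
After byte 3 (0x1B): reg=0x8E
After byte 4 (0x99): reg=0x65
After byte 5 (0xB1): reg=0x22

Answer: 0x22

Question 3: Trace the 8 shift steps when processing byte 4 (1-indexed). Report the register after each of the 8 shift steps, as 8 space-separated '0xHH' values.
Answer: 0x2E 0x5C 0xB8 0x77 0xEE 0xDB 0xB1 0x65

Derivation:
After byte 1 (0x14): reg=0xC0
After byte 2 (0x9F): reg=0x9A
After byte 3 (0x1B): reg=0x8E
Register before byte 4: 0x8E
After XOR with byte 0x99: 0x17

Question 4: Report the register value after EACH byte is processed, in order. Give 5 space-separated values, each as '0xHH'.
0xC0 0x9A 0x8E 0x65 0x22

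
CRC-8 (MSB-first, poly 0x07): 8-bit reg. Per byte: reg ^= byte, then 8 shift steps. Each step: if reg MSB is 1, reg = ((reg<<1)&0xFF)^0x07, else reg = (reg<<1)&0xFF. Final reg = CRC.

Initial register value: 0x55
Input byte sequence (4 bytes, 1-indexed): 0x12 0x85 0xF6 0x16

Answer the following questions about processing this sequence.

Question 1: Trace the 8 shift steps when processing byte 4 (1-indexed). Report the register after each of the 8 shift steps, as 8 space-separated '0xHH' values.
After byte 1 (0x12): reg=0xD2
After byte 2 (0x85): reg=0xA2
After byte 3 (0xF6): reg=0xAB
Register before byte 4: 0xAB
After XOR with byte 0x16: 0xBD

Answer: 0x7D 0xFA 0xF3 0xE1 0xC5 0x8D 0x1D 0x3A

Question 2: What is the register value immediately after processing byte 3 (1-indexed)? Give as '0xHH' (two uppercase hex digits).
Answer: 0xAB

Derivation:
After byte 1 (0x12): reg=0xD2
After byte 2 (0x85): reg=0xA2
After byte 3 (0xF6): reg=0xAB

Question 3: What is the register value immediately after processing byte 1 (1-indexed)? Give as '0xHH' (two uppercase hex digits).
After byte 1 (0x12): reg=0xD2

Answer: 0xD2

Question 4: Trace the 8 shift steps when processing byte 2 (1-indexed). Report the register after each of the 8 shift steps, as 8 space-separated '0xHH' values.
Answer: 0xAE 0x5B 0xB6 0x6B 0xD6 0xAB 0x51 0xA2

Derivation:
After byte 1 (0x12): reg=0xD2
Register before byte 2: 0xD2
After XOR with byte 0x85: 0x57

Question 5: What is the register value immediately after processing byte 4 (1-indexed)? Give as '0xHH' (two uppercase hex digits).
Answer: 0x3A

Derivation:
After byte 1 (0x12): reg=0xD2
After byte 2 (0x85): reg=0xA2
After byte 3 (0xF6): reg=0xAB
After byte 4 (0x16): reg=0x3A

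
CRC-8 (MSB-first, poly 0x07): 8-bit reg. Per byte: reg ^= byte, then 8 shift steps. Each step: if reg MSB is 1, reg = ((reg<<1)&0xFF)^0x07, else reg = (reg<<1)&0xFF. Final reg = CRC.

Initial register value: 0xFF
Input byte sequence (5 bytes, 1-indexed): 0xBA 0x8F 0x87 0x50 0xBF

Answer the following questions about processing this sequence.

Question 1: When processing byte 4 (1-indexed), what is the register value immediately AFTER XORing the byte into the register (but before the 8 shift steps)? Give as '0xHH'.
Register before byte 4: 0xAF
Byte 4: 0x50
0xAF XOR 0x50 = 0xFF

Answer: 0xFF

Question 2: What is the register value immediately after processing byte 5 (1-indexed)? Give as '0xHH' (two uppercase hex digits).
Answer: 0xE3

Derivation:
After byte 1 (0xBA): reg=0xDC
After byte 2 (0x8F): reg=0xBE
After byte 3 (0x87): reg=0xAF
After byte 4 (0x50): reg=0xF3
After byte 5 (0xBF): reg=0xE3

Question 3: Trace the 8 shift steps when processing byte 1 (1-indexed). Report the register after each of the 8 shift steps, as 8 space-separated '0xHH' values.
Register before byte 1: 0xFF
After XOR with byte 0xBA: 0x45

Answer: 0x8A 0x13 0x26 0x4C 0x98 0x37 0x6E 0xDC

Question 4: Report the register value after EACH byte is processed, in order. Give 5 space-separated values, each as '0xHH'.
0xDC 0xBE 0xAF 0xF3 0xE3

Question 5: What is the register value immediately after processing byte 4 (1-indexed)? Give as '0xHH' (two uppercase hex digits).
Answer: 0xF3

Derivation:
After byte 1 (0xBA): reg=0xDC
After byte 2 (0x8F): reg=0xBE
After byte 3 (0x87): reg=0xAF
After byte 4 (0x50): reg=0xF3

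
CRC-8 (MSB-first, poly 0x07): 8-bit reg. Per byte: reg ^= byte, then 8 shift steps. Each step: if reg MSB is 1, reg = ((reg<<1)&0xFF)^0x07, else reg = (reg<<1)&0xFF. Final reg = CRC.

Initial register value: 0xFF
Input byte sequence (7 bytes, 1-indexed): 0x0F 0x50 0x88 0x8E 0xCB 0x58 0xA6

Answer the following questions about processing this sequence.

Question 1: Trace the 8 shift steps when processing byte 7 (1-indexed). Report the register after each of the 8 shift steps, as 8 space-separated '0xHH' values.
After byte 1 (0x0F): reg=0xDE
After byte 2 (0x50): reg=0xA3
After byte 3 (0x88): reg=0xD1
After byte 4 (0x8E): reg=0x9A
After byte 5 (0xCB): reg=0xB0
After byte 6 (0x58): reg=0x96
Register before byte 7: 0x96
After XOR with byte 0xA6: 0x30

Answer: 0x60 0xC0 0x87 0x09 0x12 0x24 0x48 0x90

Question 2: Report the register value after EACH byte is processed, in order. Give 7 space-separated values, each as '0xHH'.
0xDE 0xA3 0xD1 0x9A 0xB0 0x96 0x90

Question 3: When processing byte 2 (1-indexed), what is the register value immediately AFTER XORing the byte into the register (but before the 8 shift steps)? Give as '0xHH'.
Register before byte 2: 0xDE
Byte 2: 0x50
0xDE XOR 0x50 = 0x8E

Answer: 0x8E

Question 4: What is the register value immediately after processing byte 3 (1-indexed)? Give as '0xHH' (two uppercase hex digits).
After byte 1 (0x0F): reg=0xDE
After byte 2 (0x50): reg=0xA3
After byte 3 (0x88): reg=0xD1

Answer: 0xD1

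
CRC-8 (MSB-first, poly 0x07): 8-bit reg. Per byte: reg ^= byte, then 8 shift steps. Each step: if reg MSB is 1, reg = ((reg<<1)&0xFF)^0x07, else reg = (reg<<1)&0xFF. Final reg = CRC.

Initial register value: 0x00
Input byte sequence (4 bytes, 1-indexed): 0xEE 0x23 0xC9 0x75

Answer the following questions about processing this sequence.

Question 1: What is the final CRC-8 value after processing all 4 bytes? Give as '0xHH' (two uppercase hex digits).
After byte 1 (0xEE): reg=0x84
After byte 2 (0x23): reg=0x7C
After byte 3 (0xC9): reg=0x02
After byte 4 (0x75): reg=0x42

Answer: 0x42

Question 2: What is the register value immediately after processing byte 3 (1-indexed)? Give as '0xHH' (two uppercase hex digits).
Answer: 0x02

Derivation:
After byte 1 (0xEE): reg=0x84
After byte 2 (0x23): reg=0x7C
After byte 3 (0xC9): reg=0x02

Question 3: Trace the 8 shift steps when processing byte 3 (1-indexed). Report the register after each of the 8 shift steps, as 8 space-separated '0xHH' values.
After byte 1 (0xEE): reg=0x84
After byte 2 (0x23): reg=0x7C
Register before byte 3: 0x7C
After XOR with byte 0xC9: 0xB5

Answer: 0x6D 0xDA 0xB3 0x61 0xC2 0x83 0x01 0x02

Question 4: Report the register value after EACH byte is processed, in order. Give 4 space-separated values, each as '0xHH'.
0x84 0x7C 0x02 0x42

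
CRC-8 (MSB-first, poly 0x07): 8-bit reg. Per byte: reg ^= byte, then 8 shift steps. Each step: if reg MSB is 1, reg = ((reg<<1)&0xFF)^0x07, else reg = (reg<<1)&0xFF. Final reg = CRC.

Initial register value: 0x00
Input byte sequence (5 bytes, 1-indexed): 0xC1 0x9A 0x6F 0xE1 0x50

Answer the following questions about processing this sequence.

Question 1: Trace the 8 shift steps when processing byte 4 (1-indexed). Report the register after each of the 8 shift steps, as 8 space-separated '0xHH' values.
After byte 1 (0xC1): reg=0x49
After byte 2 (0x9A): reg=0x37
After byte 3 (0x6F): reg=0x8F
Register before byte 4: 0x8F
After XOR with byte 0xE1: 0x6E

Answer: 0xDC 0xBF 0x79 0xF2 0xE3 0xC1 0x85 0x0D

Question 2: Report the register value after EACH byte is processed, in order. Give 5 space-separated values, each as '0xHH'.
0x49 0x37 0x8F 0x0D 0x94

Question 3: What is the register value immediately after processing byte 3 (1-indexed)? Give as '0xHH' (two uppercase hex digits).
Answer: 0x8F

Derivation:
After byte 1 (0xC1): reg=0x49
After byte 2 (0x9A): reg=0x37
After byte 3 (0x6F): reg=0x8F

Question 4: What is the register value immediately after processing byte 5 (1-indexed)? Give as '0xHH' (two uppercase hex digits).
Answer: 0x94

Derivation:
After byte 1 (0xC1): reg=0x49
After byte 2 (0x9A): reg=0x37
After byte 3 (0x6F): reg=0x8F
After byte 4 (0xE1): reg=0x0D
After byte 5 (0x50): reg=0x94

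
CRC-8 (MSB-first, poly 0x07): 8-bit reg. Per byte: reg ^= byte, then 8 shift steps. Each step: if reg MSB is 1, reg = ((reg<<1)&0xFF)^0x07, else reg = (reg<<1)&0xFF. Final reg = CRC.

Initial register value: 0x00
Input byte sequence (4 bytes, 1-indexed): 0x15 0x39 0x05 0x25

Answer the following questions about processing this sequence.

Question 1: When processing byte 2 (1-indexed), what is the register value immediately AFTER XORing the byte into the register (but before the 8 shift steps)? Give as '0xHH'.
Answer: 0x52

Derivation:
Register before byte 2: 0x6B
Byte 2: 0x39
0x6B XOR 0x39 = 0x52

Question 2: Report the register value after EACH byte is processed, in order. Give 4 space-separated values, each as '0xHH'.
0x6B 0xB9 0x3D 0x48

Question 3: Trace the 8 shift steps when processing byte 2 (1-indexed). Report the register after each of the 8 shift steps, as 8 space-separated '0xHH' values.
Answer: 0xA4 0x4F 0x9E 0x3B 0x76 0xEC 0xDF 0xB9

Derivation:
After byte 1 (0x15): reg=0x6B
Register before byte 2: 0x6B
After XOR with byte 0x39: 0x52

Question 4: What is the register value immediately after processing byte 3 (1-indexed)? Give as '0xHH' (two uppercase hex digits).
After byte 1 (0x15): reg=0x6B
After byte 2 (0x39): reg=0xB9
After byte 3 (0x05): reg=0x3D

Answer: 0x3D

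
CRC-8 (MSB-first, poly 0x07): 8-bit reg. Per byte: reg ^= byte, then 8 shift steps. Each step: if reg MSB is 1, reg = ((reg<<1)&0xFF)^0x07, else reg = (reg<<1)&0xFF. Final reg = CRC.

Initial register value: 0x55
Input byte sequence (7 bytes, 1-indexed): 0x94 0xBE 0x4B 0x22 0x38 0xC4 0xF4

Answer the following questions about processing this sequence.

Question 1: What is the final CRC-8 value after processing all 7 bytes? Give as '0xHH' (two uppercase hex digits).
After byte 1 (0x94): reg=0x49
After byte 2 (0xBE): reg=0xCB
After byte 3 (0x4B): reg=0x89
After byte 4 (0x22): reg=0x58
After byte 5 (0x38): reg=0x27
After byte 6 (0xC4): reg=0xA7
After byte 7 (0xF4): reg=0xBE

Answer: 0xBE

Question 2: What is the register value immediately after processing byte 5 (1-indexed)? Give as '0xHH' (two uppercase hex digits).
Answer: 0x27

Derivation:
After byte 1 (0x94): reg=0x49
After byte 2 (0xBE): reg=0xCB
After byte 3 (0x4B): reg=0x89
After byte 4 (0x22): reg=0x58
After byte 5 (0x38): reg=0x27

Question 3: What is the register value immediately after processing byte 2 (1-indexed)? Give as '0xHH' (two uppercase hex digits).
Answer: 0xCB

Derivation:
After byte 1 (0x94): reg=0x49
After byte 2 (0xBE): reg=0xCB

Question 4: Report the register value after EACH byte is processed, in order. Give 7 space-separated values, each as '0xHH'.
0x49 0xCB 0x89 0x58 0x27 0xA7 0xBE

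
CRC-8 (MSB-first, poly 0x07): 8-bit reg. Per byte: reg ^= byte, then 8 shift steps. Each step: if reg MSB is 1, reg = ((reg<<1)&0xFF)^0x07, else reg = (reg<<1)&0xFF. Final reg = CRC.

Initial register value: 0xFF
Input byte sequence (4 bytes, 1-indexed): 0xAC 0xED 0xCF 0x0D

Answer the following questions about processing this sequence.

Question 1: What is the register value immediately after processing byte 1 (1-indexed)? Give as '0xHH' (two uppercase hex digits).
Answer: 0xBE

Derivation:
After byte 1 (0xAC): reg=0xBE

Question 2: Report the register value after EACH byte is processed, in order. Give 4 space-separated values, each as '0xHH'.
0xBE 0xBE 0x50 0x94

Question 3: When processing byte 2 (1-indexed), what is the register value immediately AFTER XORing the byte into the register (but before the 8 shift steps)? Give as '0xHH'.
Register before byte 2: 0xBE
Byte 2: 0xED
0xBE XOR 0xED = 0x53

Answer: 0x53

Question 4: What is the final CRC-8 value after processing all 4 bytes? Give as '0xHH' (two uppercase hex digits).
Answer: 0x94

Derivation:
After byte 1 (0xAC): reg=0xBE
After byte 2 (0xED): reg=0xBE
After byte 3 (0xCF): reg=0x50
After byte 4 (0x0D): reg=0x94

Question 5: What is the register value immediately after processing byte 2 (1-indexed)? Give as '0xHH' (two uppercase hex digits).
After byte 1 (0xAC): reg=0xBE
After byte 2 (0xED): reg=0xBE

Answer: 0xBE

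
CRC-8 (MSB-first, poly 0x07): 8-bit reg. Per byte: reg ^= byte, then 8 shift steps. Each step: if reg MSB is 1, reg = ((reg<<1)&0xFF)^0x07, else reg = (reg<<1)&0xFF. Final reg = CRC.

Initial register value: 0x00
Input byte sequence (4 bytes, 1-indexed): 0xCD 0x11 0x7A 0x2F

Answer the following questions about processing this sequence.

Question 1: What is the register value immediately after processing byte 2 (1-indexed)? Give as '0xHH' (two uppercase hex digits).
Answer: 0x73

Derivation:
After byte 1 (0xCD): reg=0x6D
After byte 2 (0x11): reg=0x73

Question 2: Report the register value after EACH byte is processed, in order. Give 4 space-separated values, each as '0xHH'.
0x6D 0x73 0x3F 0x70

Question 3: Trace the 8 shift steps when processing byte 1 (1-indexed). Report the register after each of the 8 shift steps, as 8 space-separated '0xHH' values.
Register before byte 1: 0x00
After XOR with byte 0xCD: 0xCD

Answer: 0x9D 0x3D 0x7A 0xF4 0xEF 0xD9 0xB5 0x6D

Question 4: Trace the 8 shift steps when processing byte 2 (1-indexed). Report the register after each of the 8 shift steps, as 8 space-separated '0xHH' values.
After byte 1 (0xCD): reg=0x6D
Register before byte 2: 0x6D
After XOR with byte 0x11: 0x7C

Answer: 0xF8 0xF7 0xE9 0xD5 0xAD 0x5D 0xBA 0x73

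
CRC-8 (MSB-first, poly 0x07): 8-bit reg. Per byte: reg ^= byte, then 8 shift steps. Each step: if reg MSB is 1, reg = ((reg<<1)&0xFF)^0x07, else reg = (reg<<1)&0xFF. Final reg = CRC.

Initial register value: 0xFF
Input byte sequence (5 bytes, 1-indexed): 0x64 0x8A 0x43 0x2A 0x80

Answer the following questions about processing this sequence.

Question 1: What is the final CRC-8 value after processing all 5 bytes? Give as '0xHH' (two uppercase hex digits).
Answer: 0x29

Derivation:
After byte 1 (0x64): reg=0xC8
After byte 2 (0x8A): reg=0xC9
After byte 3 (0x43): reg=0xBF
After byte 4 (0x2A): reg=0xE2
After byte 5 (0x80): reg=0x29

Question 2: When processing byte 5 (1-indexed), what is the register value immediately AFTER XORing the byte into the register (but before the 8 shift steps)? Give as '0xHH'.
Answer: 0x62

Derivation:
Register before byte 5: 0xE2
Byte 5: 0x80
0xE2 XOR 0x80 = 0x62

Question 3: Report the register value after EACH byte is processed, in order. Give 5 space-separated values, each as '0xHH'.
0xC8 0xC9 0xBF 0xE2 0x29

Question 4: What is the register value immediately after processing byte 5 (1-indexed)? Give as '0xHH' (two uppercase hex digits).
Answer: 0x29

Derivation:
After byte 1 (0x64): reg=0xC8
After byte 2 (0x8A): reg=0xC9
After byte 3 (0x43): reg=0xBF
After byte 4 (0x2A): reg=0xE2
After byte 5 (0x80): reg=0x29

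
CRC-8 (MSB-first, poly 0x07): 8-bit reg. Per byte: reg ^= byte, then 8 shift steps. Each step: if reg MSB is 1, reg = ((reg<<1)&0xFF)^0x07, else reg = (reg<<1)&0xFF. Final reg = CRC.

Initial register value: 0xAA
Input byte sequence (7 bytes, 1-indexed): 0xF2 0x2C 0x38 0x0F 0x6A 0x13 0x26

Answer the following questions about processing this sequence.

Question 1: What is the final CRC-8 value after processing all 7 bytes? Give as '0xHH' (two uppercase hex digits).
Answer: 0xE9

Derivation:
After byte 1 (0xF2): reg=0x8F
After byte 2 (0x2C): reg=0x60
After byte 3 (0x38): reg=0x8F
After byte 4 (0x0F): reg=0x89
After byte 5 (0x6A): reg=0xA7
After byte 6 (0x13): reg=0x05
After byte 7 (0x26): reg=0xE9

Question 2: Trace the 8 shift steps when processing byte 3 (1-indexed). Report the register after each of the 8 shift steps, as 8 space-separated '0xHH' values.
Answer: 0xB0 0x67 0xCE 0x9B 0x31 0x62 0xC4 0x8F

Derivation:
After byte 1 (0xF2): reg=0x8F
After byte 2 (0x2C): reg=0x60
Register before byte 3: 0x60
After XOR with byte 0x38: 0x58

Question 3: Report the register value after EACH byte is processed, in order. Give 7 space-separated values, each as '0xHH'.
0x8F 0x60 0x8F 0x89 0xA7 0x05 0xE9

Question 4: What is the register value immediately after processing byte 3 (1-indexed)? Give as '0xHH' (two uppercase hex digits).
After byte 1 (0xF2): reg=0x8F
After byte 2 (0x2C): reg=0x60
After byte 3 (0x38): reg=0x8F

Answer: 0x8F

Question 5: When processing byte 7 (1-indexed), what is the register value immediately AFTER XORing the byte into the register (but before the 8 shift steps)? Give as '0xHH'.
Register before byte 7: 0x05
Byte 7: 0x26
0x05 XOR 0x26 = 0x23

Answer: 0x23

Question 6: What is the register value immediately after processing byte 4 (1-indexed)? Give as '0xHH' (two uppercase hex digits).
After byte 1 (0xF2): reg=0x8F
After byte 2 (0x2C): reg=0x60
After byte 3 (0x38): reg=0x8F
After byte 4 (0x0F): reg=0x89

Answer: 0x89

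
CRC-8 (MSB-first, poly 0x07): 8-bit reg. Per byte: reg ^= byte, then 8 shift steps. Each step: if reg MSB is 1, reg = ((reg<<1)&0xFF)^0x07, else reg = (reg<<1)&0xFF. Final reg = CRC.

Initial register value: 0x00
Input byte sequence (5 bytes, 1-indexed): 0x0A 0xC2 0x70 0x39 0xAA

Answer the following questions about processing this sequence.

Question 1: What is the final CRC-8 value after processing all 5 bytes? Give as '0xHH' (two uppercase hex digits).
After byte 1 (0x0A): reg=0x36
After byte 2 (0xC2): reg=0xC2
After byte 3 (0x70): reg=0x17
After byte 4 (0x39): reg=0xCA
After byte 5 (0xAA): reg=0x27

Answer: 0x27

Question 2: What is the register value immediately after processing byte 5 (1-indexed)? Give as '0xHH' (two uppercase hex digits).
Answer: 0x27

Derivation:
After byte 1 (0x0A): reg=0x36
After byte 2 (0xC2): reg=0xC2
After byte 3 (0x70): reg=0x17
After byte 4 (0x39): reg=0xCA
After byte 5 (0xAA): reg=0x27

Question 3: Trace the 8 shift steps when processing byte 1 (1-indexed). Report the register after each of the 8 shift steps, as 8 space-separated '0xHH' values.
Answer: 0x14 0x28 0x50 0xA0 0x47 0x8E 0x1B 0x36

Derivation:
Register before byte 1: 0x00
After XOR with byte 0x0A: 0x0A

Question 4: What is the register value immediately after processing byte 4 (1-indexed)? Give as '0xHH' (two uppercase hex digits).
Answer: 0xCA

Derivation:
After byte 1 (0x0A): reg=0x36
After byte 2 (0xC2): reg=0xC2
After byte 3 (0x70): reg=0x17
After byte 4 (0x39): reg=0xCA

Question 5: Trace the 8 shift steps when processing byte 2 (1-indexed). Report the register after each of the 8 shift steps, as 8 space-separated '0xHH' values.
Answer: 0xEF 0xD9 0xB5 0x6D 0xDA 0xB3 0x61 0xC2

Derivation:
After byte 1 (0x0A): reg=0x36
Register before byte 2: 0x36
After XOR with byte 0xC2: 0xF4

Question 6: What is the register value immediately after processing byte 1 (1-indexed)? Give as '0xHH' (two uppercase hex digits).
Answer: 0x36

Derivation:
After byte 1 (0x0A): reg=0x36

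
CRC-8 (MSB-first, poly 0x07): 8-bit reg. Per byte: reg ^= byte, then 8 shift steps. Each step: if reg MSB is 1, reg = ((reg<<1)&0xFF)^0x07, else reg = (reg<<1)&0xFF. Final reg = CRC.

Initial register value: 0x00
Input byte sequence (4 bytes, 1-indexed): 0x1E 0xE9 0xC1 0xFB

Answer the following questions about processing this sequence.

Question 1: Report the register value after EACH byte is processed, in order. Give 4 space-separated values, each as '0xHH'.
0x5A 0x10 0x39 0x40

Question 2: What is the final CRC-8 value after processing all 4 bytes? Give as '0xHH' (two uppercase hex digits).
Answer: 0x40

Derivation:
After byte 1 (0x1E): reg=0x5A
After byte 2 (0xE9): reg=0x10
After byte 3 (0xC1): reg=0x39
After byte 4 (0xFB): reg=0x40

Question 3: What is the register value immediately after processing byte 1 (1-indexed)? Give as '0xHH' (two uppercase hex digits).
After byte 1 (0x1E): reg=0x5A

Answer: 0x5A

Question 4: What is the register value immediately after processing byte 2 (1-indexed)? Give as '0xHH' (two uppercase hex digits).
Answer: 0x10

Derivation:
After byte 1 (0x1E): reg=0x5A
After byte 2 (0xE9): reg=0x10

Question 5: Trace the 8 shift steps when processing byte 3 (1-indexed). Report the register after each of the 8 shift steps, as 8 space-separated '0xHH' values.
After byte 1 (0x1E): reg=0x5A
After byte 2 (0xE9): reg=0x10
Register before byte 3: 0x10
After XOR with byte 0xC1: 0xD1

Answer: 0xA5 0x4D 0x9A 0x33 0x66 0xCC 0x9F 0x39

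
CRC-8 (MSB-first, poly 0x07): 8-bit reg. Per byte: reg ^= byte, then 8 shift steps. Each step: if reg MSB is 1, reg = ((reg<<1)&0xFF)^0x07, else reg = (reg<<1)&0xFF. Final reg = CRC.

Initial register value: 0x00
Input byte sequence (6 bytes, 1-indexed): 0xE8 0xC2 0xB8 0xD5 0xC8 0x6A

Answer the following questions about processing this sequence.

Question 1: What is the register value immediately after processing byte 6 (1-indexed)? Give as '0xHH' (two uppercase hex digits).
After byte 1 (0xE8): reg=0x96
After byte 2 (0xC2): reg=0xAB
After byte 3 (0xB8): reg=0x79
After byte 4 (0xD5): reg=0x4D
After byte 5 (0xC8): reg=0x92
After byte 6 (0x6A): reg=0xE6

Answer: 0xE6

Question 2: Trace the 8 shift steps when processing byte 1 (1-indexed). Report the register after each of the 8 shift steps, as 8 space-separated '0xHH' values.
Answer: 0xD7 0xA9 0x55 0xAA 0x53 0xA6 0x4B 0x96

Derivation:
Register before byte 1: 0x00
After XOR with byte 0xE8: 0xE8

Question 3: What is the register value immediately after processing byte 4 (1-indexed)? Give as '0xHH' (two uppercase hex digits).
Answer: 0x4D

Derivation:
After byte 1 (0xE8): reg=0x96
After byte 2 (0xC2): reg=0xAB
After byte 3 (0xB8): reg=0x79
After byte 4 (0xD5): reg=0x4D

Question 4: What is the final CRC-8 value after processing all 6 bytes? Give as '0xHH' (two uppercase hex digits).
After byte 1 (0xE8): reg=0x96
After byte 2 (0xC2): reg=0xAB
After byte 3 (0xB8): reg=0x79
After byte 4 (0xD5): reg=0x4D
After byte 5 (0xC8): reg=0x92
After byte 6 (0x6A): reg=0xE6

Answer: 0xE6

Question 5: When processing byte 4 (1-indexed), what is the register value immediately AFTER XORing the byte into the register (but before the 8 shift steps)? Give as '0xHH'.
Register before byte 4: 0x79
Byte 4: 0xD5
0x79 XOR 0xD5 = 0xAC

Answer: 0xAC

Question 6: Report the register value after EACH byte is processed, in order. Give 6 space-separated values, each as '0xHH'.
0x96 0xAB 0x79 0x4D 0x92 0xE6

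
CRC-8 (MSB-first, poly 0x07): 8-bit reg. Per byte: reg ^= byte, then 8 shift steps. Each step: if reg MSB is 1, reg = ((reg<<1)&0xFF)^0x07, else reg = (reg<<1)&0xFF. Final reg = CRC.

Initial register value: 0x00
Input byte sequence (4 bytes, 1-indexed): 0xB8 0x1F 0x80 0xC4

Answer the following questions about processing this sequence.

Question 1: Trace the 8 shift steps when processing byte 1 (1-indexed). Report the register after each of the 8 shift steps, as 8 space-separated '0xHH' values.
Answer: 0x77 0xEE 0xDB 0xB1 0x65 0xCA 0x93 0x21

Derivation:
Register before byte 1: 0x00
After XOR with byte 0xB8: 0xB8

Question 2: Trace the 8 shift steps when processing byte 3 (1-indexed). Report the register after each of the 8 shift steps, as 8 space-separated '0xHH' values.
After byte 1 (0xB8): reg=0x21
After byte 2 (0x1F): reg=0xBA
Register before byte 3: 0xBA
After XOR with byte 0x80: 0x3A

Answer: 0x74 0xE8 0xD7 0xA9 0x55 0xAA 0x53 0xA6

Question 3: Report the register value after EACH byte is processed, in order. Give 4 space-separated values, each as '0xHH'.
0x21 0xBA 0xA6 0x29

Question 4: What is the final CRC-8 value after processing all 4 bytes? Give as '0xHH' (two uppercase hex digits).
Answer: 0x29

Derivation:
After byte 1 (0xB8): reg=0x21
After byte 2 (0x1F): reg=0xBA
After byte 3 (0x80): reg=0xA6
After byte 4 (0xC4): reg=0x29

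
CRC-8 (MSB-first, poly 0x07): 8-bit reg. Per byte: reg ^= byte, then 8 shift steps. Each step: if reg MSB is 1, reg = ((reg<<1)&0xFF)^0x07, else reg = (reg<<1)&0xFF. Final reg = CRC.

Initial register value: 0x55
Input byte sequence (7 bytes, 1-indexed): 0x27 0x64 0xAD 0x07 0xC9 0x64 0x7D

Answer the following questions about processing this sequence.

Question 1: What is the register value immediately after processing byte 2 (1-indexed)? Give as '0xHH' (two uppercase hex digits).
After byte 1 (0x27): reg=0x59
After byte 2 (0x64): reg=0xB3

Answer: 0xB3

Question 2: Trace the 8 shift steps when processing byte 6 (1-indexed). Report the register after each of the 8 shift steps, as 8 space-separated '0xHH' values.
After byte 1 (0x27): reg=0x59
After byte 2 (0x64): reg=0xB3
After byte 3 (0xAD): reg=0x5A
After byte 4 (0x07): reg=0x94
After byte 5 (0xC9): reg=0x94
Register before byte 6: 0x94
After XOR with byte 0x64: 0xF0

Answer: 0xE7 0xC9 0x95 0x2D 0x5A 0xB4 0x6F 0xDE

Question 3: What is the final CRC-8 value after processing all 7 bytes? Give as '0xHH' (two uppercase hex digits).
After byte 1 (0x27): reg=0x59
After byte 2 (0x64): reg=0xB3
After byte 3 (0xAD): reg=0x5A
After byte 4 (0x07): reg=0x94
After byte 5 (0xC9): reg=0x94
After byte 6 (0x64): reg=0xDE
After byte 7 (0x7D): reg=0x60

Answer: 0x60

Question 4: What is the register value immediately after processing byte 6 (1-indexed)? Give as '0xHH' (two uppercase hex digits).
Answer: 0xDE

Derivation:
After byte 1 (0x27): reg=0x59
After byte 2 (0x64): reg=0xB3
After byte 3 (0xAD): reg=0x5A
After byte 4 (0x07): reg=0x94
After byte 5 (0xC9): reg=0x94
After byte 6 (0x64): reg=0xDE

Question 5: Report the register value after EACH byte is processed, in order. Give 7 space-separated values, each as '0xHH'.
0x59 0xB3 0x5A 0x94 0x94 0xDE 0x60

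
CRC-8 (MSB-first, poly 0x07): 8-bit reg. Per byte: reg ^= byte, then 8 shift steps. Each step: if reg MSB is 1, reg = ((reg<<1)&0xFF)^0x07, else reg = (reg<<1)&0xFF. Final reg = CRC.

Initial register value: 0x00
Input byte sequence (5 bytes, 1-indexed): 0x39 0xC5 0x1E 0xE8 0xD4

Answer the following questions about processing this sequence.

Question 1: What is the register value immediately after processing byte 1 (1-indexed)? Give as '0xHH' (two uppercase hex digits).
Answer: 0xAF

Derivation:
After byte 1 (0x39): reg=0xAF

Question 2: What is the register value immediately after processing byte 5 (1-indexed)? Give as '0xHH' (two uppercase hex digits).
After byte 1 (0x39): reg=0xAF
After byte 2 (0xC5): reg=0x11
After byte 3 (0x1E): reg=0x2D
After byte 4 (0xE8): reg=0x55
After byte 5 (0xD4): reg=0x8E

Answer: 0x8E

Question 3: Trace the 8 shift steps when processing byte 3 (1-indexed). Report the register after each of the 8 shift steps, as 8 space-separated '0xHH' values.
After byte 1 (0x39): reg=0xAF
After byte 2 (0xC5): reg=0x11
Register before byte 3: 0x11
After XOR with byte 0x1E: 0x0F

Answer: 0x1E 0x3C 0x78 0xF0 0xE7 0xC9 0x95 0x2D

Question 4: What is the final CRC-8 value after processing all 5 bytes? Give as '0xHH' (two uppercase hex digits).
After byte 1 (0x39): reg=0xAF
After byte 2 (0xC5): reg=0x11
After byte 3 (0x1E): reg=0x2D
After byte 4 (0xE8): reg=0x55
After byte 5 (0xD4): reg=0x8E

Answer: 0x8E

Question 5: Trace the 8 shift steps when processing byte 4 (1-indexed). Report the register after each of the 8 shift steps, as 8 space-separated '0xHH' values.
After byte 1 (0x39): reg=0xAF
After byte 2 (0xC5): reg=0x11
After byte 3 (0x1E): reg=0x2D
Register before byte 4: 0x2D
After XOR with byte 0xE8: 0xC5

Answer: 0x8D 0x1D 0x3A 0x74 0xE8 0xD7 0xA9 0x55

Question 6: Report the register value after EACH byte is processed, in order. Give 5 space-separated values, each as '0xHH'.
0xAF 0x11 0x2D 0x55 0x8E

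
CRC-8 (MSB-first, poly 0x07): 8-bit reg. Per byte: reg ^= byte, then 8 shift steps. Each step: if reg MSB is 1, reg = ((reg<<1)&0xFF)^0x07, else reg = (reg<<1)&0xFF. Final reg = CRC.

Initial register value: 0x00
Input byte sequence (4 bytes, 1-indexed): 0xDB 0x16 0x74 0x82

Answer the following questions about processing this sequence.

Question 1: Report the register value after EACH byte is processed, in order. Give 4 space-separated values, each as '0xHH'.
0x0F 0x4F 0xA1 0xE9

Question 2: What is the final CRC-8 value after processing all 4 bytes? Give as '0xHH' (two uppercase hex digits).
Answer: 0xE9

Derivation:
After byte 1 (0xDB): reg=0x0F
After byte 2 (0x16): reg=0x4F
After byte 3 (0x74): reg=0xA1
After byte 4 (0x82): reg=0xE9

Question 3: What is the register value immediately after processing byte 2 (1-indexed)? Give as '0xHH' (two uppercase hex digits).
After byte 1 (0xDB): reg=0x0F
After byte 2 (0x16): reg=0x4F

Answer: 0x4F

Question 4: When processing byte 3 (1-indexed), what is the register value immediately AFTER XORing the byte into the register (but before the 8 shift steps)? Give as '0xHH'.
Register before byte 3: 0x4F
Byte 3: 0x74
0x4F XOR 0x74 = 0x3B

Answer: 0x3B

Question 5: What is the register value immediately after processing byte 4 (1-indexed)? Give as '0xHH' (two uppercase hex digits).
Answer: 0xE9

Derivation:
After byte 1 (0xDB): reg=0x0F
After byte 2 (0x16): reg=0x4F
After byte 3 (0x74): reg=0xA1
After byte 4 (0x82): reg=0xE9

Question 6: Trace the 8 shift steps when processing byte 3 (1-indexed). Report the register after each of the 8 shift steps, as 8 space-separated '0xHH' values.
Answer: 0x76 0xEC 0xDF 0xB9 0x75 0xEA 0xD3 0xA1

Derivation:
After byte 1 (0xDB): reg=0x0F
After byte 2 (0x16): reg=0x4F
Register before byte 3: 0x4F
After XOR with byte 0x74: 0x3B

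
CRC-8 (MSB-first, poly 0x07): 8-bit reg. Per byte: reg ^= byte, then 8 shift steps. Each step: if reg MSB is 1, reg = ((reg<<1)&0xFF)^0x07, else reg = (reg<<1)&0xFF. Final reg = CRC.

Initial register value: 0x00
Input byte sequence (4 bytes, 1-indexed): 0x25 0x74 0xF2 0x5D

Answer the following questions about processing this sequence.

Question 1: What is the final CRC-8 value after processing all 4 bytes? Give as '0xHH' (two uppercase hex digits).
After byte 1 (0x25): reg=0xFB
After byte 2 (0x74): reg=0xA4
After byte 3 (0xF2): reg=0xA5
After byte 4 (0x5D): reg=0xE6

Answer: 0xE6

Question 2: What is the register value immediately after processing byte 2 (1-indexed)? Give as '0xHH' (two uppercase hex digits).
After byte 1 (0x25): reg=0xFB
After byte 2 (0x74): reg=0xA4

Answer: 0xA4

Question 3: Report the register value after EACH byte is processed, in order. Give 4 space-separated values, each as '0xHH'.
0xFB 0xA4 0xA5 0xE6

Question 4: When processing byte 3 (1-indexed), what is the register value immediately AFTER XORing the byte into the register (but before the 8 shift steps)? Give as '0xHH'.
Register before byte 3: 0xA4
Byte 3: 0xF2
0xA4 XOR 0xF2 = 0x56

Answer: 0x56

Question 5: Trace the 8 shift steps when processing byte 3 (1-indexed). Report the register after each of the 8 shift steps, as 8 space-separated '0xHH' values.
After byte 1 (0x25): reg=0xFB
After byte 2 (0x74): reg=0xA4
Register before byte 3: 0xA4
After XOR with byte 0xF2: 0x56

Answer: 0xAC 0x5F 0xBE 0x7B 0xF6 0xEB 0xD1 0xA5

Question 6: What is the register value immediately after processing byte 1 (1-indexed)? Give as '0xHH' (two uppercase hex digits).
Answer: 0xFB

Derivation:
After byte 1 (0x25): reg=0xFB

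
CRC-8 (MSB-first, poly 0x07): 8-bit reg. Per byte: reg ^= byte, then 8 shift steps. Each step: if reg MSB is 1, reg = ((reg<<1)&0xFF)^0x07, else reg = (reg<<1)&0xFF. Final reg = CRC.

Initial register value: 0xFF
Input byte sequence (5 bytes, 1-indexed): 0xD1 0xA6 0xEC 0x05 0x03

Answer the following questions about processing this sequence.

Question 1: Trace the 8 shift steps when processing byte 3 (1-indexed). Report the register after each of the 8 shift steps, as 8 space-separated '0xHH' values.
Answer: 0xD9 0xB5 0x6D 0xDA 0xB3 0x61 0xC2 0x83

Derivation:
After byte 1 (0xD1): reg=0xCA
After byte 2 (0xA6): reg=0x03
Register before byte 3: 0x03
After XOR with byte 0xEC: 0xEF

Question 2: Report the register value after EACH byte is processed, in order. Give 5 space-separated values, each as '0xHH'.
0xCA 0x03 0x83 0x9B 0xC1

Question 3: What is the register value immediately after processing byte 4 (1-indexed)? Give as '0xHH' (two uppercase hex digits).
Answer: 0x9B

Derivation:
After byte 1 (0xD1): reg=0xCA
After byte 2 (0xA6): reg=0x03
After byte 3 (0xEC): reg=0x83
After byte 4 (0x05): reg=0x9B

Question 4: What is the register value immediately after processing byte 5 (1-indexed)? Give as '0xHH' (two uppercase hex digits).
Answer: 0xC1

Derivation:
After byte 1 (0xD1): reg=0xCA
After byte 2 (0xA6): reg=0x03
After byte 3 (0xEC): reg=0x83
After byte 4 (0x05): reg=0x9B
After byte 5 (0x03): reg=0xC1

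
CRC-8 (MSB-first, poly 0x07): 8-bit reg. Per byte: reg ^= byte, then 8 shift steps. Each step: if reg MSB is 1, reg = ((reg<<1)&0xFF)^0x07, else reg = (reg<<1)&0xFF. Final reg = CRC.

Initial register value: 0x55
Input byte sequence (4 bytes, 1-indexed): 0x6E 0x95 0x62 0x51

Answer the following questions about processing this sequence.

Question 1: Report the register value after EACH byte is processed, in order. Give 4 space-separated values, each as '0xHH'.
0xA1 0x8C 0x84 0x25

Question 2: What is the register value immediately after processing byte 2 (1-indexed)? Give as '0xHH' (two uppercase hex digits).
After byte 1 (0x6E): reg=0xA1
After byte 2 (0x95): reg=0x8C

Answer: 0x8C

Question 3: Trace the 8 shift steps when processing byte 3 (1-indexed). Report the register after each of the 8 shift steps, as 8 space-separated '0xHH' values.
Answer: 0xDB 0xB1 0x65 0xCA 0x93 0x21 0x42 0x84

Derivation:
After byte 1 (0x6E): reg=0xA1
After byte 2 (0x95): reg=0x8C
Register before byte 3: 0x8C
After XOR with byte 0x62: 0xEE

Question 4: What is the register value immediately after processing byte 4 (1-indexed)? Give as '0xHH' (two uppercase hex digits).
After byte 1 (0x6E): reg=0xA1
After byte 2 (0x95): reg=0x8C
After byte 3 (0x62): reg=0x84
After byte 4 (0x51): reg=0x25

Answer: 0x25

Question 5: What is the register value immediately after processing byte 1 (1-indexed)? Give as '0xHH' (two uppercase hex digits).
Answer: 0xA1

Derivation:
After byte 1 (0x6E): reg=0xA1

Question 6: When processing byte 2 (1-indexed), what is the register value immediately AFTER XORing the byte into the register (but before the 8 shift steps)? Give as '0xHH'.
Register before byte 2: 0xA1
Byte 2: 0x95
0xA1 XOR 0x95 = 0x34

Answer: 0x34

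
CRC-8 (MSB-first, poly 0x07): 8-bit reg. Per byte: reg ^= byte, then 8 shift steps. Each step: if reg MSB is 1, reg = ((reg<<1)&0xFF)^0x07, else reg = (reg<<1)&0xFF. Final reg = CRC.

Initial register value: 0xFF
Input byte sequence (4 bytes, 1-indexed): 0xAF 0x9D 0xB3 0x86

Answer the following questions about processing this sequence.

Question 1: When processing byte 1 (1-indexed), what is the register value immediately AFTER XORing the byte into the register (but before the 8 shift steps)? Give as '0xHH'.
Answer: 0x50

Derivation:
Register before byte 1: 0xFF
Byte 1: 0xAF
0xFF XOR 0xAF = 0x50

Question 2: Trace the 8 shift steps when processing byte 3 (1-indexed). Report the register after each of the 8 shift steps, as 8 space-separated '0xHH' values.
Answer: 0xCA 0x93 0x21 0x42 0x84 0x0F 0x1E 0x3C

Derivation:
After byte 1 (0xAF): reg=0xB7
After byte 2 (0x9D): reg=0xD6
Register before byte 3: 0xD6
After XOR with byte 0xB3: 0x65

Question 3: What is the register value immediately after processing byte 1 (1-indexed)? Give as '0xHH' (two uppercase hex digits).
After byte 1 (0xAF): reg=0xB7

Answer: 0xB7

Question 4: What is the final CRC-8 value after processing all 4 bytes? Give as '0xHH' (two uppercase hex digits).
Answer: 0x2F

Derivation:
After byte 1 (0xAF): reg=0xB7
After byte 2 (0x9D): reg=0xD6
After byte 3 (0xB3): reg=0x3C
After byte 4 (0x86): reg=0x2F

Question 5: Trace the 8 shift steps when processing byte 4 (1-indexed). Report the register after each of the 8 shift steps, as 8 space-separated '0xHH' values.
Answer: 0x73 0xE6 0xCB 0x91 0x25 0x4A 0x94 0x2F

Derivation:
After byte 1 (0xAF): reg=0xB7
After byte 2 (0x9D): reg=0xD6
After byte 3 (0xB3): reg=0x3C
Register before byte 4: 0x3C
After XOR with byte 0x86: 0xBA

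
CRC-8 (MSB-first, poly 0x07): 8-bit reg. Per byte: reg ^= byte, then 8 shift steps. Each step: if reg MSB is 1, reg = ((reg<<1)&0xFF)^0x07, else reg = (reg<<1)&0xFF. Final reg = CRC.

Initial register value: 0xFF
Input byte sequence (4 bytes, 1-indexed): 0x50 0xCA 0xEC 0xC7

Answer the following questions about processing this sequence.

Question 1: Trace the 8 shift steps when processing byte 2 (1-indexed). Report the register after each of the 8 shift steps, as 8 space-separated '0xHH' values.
Answer: 0x1B 0x36 0x6C 0xD8 0xB7 0x69 0xD2 0xA3

Derivation:
After byte 1 (0x50): reg=0x44
Register before byte 2: 0x44
After XOR with byte 0xCA: 0x8E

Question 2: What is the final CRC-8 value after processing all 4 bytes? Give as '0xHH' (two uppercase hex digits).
After byte 1 (0x50): reg=0x44
After byte 2 (0xCA): reg=0xA3
After byte 3 (0xEC): reg=0xEA
After byte 4 (0xC7): reg=0xC3

Answer: 0xC3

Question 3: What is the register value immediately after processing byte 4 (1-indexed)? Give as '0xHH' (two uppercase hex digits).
After byte 1 (0x50): reg=0x44
After byte 2 (0xCA): reg=0xA3
After byte 3 (0xEC): reg=0xEA
After byte 4 (0xC7): reg=0xC3

Answer: 0xC3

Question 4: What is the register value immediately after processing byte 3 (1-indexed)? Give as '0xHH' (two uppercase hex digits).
Answer: 0xEA

Derivation:
After byte 1 (0x50): reg=0x44
After byte 2 (0xCA): reg=0xA3
After byte 3 (0xEC): reg=0xEA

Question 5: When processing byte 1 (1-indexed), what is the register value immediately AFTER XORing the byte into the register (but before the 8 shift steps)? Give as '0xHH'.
Answer: 0xAF

Derivation:
Register before byte 1: 0xFF
Byte 1: 0x50
0xFF XOR 0x50 = 0xAF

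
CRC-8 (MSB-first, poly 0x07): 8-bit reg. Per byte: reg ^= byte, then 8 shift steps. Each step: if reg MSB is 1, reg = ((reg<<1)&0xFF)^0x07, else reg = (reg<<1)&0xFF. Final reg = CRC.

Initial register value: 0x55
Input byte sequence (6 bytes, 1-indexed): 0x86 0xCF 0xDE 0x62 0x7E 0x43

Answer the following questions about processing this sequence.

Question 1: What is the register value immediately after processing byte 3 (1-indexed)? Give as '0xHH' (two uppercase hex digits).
After byte 1 (0x86): reg=0x37
After byte 2 (0xCF): reg=0xE6
After byte 3 (0xDE): reg=0xA8

Answer: 0xA8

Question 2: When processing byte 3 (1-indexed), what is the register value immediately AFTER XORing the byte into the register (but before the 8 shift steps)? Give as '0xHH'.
Answer: 0x38

Derivation:
Register before byte 3: 0xE6
Byte 3: 0xDE
0xE6 XOR 0xDE = 0x38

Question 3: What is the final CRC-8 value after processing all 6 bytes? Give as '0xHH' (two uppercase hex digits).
Answer: 0xB0

Derivation:
After byte 1 (0x86): reg=0x37
After byte 2 (0xCF): reg=0xE6
After byte 3 (0xDE): reg=0xA8
After byte 4 (0x62): reg=0x78
After byte 5 (0x7E): reg=0x12
After byte 6 (0x43): reg=0xB0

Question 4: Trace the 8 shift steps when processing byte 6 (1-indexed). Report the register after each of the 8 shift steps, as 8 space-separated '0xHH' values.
Answer: 0xA2 0x43 0x86 0x0B 0x16 0x2C 0x58 0xB0

Derivation:
After byte 1 (0x86): reg=0x37
After byte 2 (0xCF): reg=0xE6
After byte 3 (0xDE): reg=0xA8
After byte 4 (0x62): reg=0x78
After byte 5 (0x7E): reg=0x12
Register before byte 6: 0x12
After XOR with byte 0x43: 0x51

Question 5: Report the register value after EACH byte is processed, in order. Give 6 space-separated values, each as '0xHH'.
0x37 0xE6 0xA8 0x78 0x12 0xB0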